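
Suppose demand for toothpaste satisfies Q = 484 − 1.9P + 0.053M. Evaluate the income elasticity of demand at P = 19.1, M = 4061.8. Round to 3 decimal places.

0.325

At P = 19.1, M = 4061.8: Q = 662.985.
Holding P constant, ∂Q/∂M = 0.053.
η_M = (∂Q/∂M)·(M/Q) = 0.053 × (4061.8/662.985) = 0.325.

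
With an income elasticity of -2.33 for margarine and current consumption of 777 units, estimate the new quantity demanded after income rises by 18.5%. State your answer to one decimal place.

%ΔQ ≈ η × %ΔI = -2.33 × 18.5% = -43.105%.
New Q ≈ 777 × (1 − 0.43105) = 442.1.

442.1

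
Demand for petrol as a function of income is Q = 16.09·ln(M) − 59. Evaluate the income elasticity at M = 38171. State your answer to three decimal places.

At M = 38171: Q = 110.747.
dQ/dM = 16.09/M = 0.000421524 at this income.
η = (dQ/dM)·(M/Q) = 0.000421524 × (38171/110.747) = 0.145.

0.145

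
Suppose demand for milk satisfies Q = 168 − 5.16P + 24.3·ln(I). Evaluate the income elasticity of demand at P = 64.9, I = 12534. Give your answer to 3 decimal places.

0.389

At P = 64.9, I = 12534: Q = 62.416.
Holding P constant, ∂Q/∂I = 24.3/I = 0.00193873.
η_I = (∂Q/∂I)·(I/Q) = 0.00193873 × (12534/62.416) = 0.389.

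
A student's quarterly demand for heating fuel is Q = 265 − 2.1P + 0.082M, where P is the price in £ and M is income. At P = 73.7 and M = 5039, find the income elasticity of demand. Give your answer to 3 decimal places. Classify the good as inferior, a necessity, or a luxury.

0.789 (necessity)

At P = 73.7, M = 5039: Q = 523.428.
Holding P constant, ∂Q/∂M = 0.082.
η_M = (∂Q/∂M)·(M/Q) = 0.082 × (5039/523.428) = 0.789.
Since 0 < η < 1, this is a necessity.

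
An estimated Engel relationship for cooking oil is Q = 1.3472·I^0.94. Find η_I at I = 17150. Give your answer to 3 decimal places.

For Q = A·I^β the income elasticity is constant and equal to β.
Here β = 0.94, so η = 0.940.

0.940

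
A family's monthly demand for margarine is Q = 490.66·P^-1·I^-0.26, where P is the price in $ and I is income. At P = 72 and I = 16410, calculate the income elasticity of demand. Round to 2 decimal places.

For a multiplicative demand Q = A·P^α·I^β, the income elasticity is β everywhere.
Here β = -0.26, so η = -0.26.

-0.26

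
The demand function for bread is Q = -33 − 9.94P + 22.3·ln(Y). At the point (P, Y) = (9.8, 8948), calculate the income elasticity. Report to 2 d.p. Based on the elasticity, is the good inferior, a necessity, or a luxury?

At P = 9.8, Y = 8948: Q = 72.500.
Holding P constant, ∂Q/∂Y = 22.3/Y = 0.00249218.
η_Y = (∂Q/∂Y)·(Y/Q) = 0.00249218 × (8948/72.500) = 0.31.
Since 0 < η < 1, this is a necessity.

0.31 (necessity)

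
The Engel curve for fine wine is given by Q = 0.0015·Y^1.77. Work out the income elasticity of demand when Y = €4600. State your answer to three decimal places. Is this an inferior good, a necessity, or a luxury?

1.770 (luxury)

For Q = A·Y^β the income elasticity is constant and equal to β.
Here β = 1.77, so η = 1.770.
Since η > 1, the good is a luxury.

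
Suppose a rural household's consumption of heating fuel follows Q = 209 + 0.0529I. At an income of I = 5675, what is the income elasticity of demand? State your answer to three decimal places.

0.590

At I = 5675: Q = 509.208.
dQ/dI = 0.0529.
η = (dQ/dI)·(I/Q) = 0.0529 × (5675/509.208) = 0.590.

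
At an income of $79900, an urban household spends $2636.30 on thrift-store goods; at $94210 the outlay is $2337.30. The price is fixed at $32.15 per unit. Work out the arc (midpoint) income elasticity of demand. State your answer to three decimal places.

With a constant price, Q₁ = 2636.30/32.15 = 82.000 and Q₂ = 2337.30/32.15 = 72.700 (equivalently, work directly with expenditure since P cancels).
Midpoint %ΔQ = (2337.30 − 2636.30)/2486.80 = -0.12023; midpoint %ΔI = (94210 − 79900)/87055 = 0.16438.
η = -0.12023 / 0.16438 = -0.731.

-0.731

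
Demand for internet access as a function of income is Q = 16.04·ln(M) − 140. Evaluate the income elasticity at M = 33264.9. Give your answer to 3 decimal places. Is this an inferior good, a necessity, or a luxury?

0.594 (necessity)

At M = 33264.9: Q = 27.013.
dQ/dM = 16.04/M = 0.00048219 at this income.
η = (dQ/dM)·(M/Q) = 0.00048219 × (33264.9/27.013) = 0.594.
Since 0 < η < 1, the good is a necessity.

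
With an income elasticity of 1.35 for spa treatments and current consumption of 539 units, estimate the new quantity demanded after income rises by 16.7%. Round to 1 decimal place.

660.5

%ΔQ ≈ η × %ΔI = 1.35 × 16.7% = 22.545%.
New Q ≈ 539 × (1 + 0.22545) = 660.5.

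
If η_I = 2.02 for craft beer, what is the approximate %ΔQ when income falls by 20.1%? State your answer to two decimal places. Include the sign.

%ΔQ ≈ η × %ΔI = 2.02 × (-20.1%) = -40.60%.

-40.60%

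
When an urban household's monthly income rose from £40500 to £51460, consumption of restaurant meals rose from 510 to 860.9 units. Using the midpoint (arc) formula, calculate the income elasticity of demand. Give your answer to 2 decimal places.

ΔQ = 860.9 − 510 = 350.9; midpoint Q̄ = (510 + 860.9)/2 = 685.45.
ΔI = 51460 − 40500 = 10960; midpoint Ī = (40500 + 51460)/2 = 45980.
η = (ΔQ/Q̄) ÷ (ΔI/Ī) = (350.9/685.45) ÷ (10960/45980) = 2.15.

2.15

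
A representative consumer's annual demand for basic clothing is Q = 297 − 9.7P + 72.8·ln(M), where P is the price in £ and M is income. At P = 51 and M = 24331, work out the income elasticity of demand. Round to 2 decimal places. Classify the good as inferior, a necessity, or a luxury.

At P = 51, M = 24331: Q = 537.544.
Holding P constant, ∂Q/∂M = 72.8/M = 0.00299207.
η_M = (∂Q/∂M)·(M/Q) = 0.00299207 × (24331/537.544) = 0.14.
Since 0 < η < 1, this is a necessity.

0.14 (necessity)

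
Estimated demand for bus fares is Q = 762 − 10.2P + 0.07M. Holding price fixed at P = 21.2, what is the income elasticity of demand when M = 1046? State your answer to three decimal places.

0.118

At P = 21.2, M = 1046: Q = 618.980.
Holding P constant, ∂Q/∂M = 0.07.
η_M = (∂Q/∂M)·(M/Q) = 0.07 × (1046/618.980) = 0.118.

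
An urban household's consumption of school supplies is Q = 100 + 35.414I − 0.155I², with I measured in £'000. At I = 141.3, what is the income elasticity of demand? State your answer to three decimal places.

-0.590

At I = 141.3: Q = 2009.3163.
dQ/dI = 35.414 − 0.31I = -8.38900.
η = (dQ/dI)·(I/Q) = -8.38900 × (141.3/2009.3163) = -0.590.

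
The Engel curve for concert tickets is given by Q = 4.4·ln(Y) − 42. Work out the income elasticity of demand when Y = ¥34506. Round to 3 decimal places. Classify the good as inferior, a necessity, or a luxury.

At Y = 34506: Q = 3.975.
dQ/dY = 4.4/Y = 0.000127514 at this income.
η = (dQ/dY)·(Y/Q) = 0.000127514 × (34506/3.975) = 1.107.
Since η > 1, the good is a luxury.

1.107 (luxury)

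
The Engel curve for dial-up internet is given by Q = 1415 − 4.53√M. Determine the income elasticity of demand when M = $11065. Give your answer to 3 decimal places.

-0.254

At M = 11065: Q = 938.488.
dQ/dM = -4.53/(2√M) = -0.0215324 at this income.
η = (dQ/dM)·(M/Q) = -0.0215324 × (11065/938.488) = -0.254.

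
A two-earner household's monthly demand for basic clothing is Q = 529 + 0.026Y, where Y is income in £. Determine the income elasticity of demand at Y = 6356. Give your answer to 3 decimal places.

0.238

At Y = 6356: Q = 694.256.
dQ/dY = 0.026.
η = (dQ/dY)·(Y/Q) = 0.026 × (6356/694.256) = 0.238.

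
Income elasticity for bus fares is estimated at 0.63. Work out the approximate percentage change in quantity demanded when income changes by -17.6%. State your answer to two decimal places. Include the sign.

%ΔQ ≈ η × %ΔI = 0.63 × (-17.6%) = -11.09%.

-11.09%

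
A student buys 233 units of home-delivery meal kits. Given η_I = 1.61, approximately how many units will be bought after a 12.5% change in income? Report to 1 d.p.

%ΔQ ≈ η × %ΔI = 1.61 × 12.5% = 20.125%.
New Q ≈ 233 × (1 + 0.20125) = 279.9.

279.9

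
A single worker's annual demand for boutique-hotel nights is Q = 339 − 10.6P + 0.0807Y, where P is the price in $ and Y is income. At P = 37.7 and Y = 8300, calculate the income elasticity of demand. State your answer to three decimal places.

1.100

At P = 37.7, Y = 8300: Q = 609.190.
Holding P constant, ∂Q/∂Y = 0.0807.
η_Y = (∂Q/∂Y)·(Y/Q) = 0.0807 × (8300/609.190) = 1.100.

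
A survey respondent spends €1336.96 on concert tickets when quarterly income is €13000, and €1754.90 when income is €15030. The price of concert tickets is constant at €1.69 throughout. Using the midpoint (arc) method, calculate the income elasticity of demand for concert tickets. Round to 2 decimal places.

1.87

With a constant price, Q₁ = 1336.96/1.69 = 791.101 and Q₂ = 1754.90/1.69 = 1038.402 (equivalently, work directly with expenditure since P cancels).
Midpoint %ΔQ = (1754.90 − 1336.96)/1545.93 = 0.27035; midpoint %ΔI = (15030 − 13000)/14015 = 0.14484.
η = 0.27035 / 0.14484 = 1.87.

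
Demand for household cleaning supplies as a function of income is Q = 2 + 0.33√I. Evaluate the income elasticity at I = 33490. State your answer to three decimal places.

0.484

At I = 33490: Q = 62.391.
dQ/dI = 0.33/(2√I) = 0.000901626 at this income.
η = (dQ/dI)·(I/Q) = 0.000901626 × (33490/62.391) = 0.484.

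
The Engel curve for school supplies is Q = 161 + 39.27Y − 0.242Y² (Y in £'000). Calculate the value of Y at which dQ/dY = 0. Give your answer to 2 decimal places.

81.14

dQ/dY = 39.27 − 0.484Y.
The good is inferior where dQ/dY < 0. Setting dQ/dY = 0 gives Y = 39.27 / 0.484 = 81.14.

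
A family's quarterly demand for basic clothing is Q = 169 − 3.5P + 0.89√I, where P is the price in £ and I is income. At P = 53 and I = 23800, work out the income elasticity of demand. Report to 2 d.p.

At P = 53, I = 23800: Q = 120.803.
Holding P constant, ∂Q/∂I = 0.89/(2√I) = 0.00288451.
η_I = (∂Q/∂I)·(I/Q) = 0.00288451 × (23800/120.803) = 0.57.

0.57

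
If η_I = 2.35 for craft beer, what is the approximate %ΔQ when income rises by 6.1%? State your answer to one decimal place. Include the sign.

%ΔQ ≈ η × %ΔI = 2.35 × 6.1% = 14.3%.

14.3%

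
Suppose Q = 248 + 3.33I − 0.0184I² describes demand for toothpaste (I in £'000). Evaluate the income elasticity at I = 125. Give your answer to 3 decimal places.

-0.421

At I = 125: Q = 376.7500.
dQ/dI = 3.33 − 0.0368I = -1.27000.
η = (dQ/dI)·(I/Q) = -1.27000 × (125/376.7500) = -0.421.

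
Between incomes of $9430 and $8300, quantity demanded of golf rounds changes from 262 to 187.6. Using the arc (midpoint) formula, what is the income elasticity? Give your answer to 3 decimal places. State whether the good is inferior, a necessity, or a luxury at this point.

2.596 (luxury)

ΔQ = 187.6 − 262 = -74.4; midpoint Q̄ = (262 + 187.6)/2 = 224.8.
ΔI = 8300 − 9430 = -1130; midpoint Ī = (9430 + 8300)/2 = 8865.
η = (ΔQ/Q̄) ÷ (ΔI/Ī) = (-74.4/224.8) ÷ (-1130/8865) = 2.596.
η > 1 ⇒ luxury.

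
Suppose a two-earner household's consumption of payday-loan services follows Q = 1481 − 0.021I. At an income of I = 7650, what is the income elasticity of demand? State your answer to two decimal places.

-0.12

At I = 7650: Q = 1320.350.
dQ/dI = −0.021.
η = (dQ/dI)·(I/Q) = -0.021 × (7650/1320.350) = -0.12.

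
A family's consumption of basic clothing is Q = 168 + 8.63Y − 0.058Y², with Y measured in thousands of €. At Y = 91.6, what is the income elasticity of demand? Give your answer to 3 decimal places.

At Y = 91.6: Q = 471.8555.
dQ/dY = 8.63 − 0.116Y = -1.99560.
η = (dQ/dY)·(Y/Q) = -1.99560 × (91.6/471.8555) = -0.387.

-0.387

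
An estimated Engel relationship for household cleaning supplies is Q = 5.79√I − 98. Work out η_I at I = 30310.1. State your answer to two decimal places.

At I = 30310.1: Q = 910.027.
dQ/dI = 5.79/(2√I) = 0.0166286 at this income.
η = (dQ/dI)·(I/Q) = 0.0166286 × (30310.1/910.027) = 0.55.

0.55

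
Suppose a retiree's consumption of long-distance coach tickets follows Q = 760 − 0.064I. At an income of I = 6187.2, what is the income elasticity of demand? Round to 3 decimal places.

At I = 6187.2: Q = 364.019.
dQ/dI = −0.064.
η = (dQ/dI)·(I/Q) = -0.064 × (6187.2/364.019) = -1.088.

-1.088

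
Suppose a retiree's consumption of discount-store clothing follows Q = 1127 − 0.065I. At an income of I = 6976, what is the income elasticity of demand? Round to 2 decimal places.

At I = 6976: Q = 673.560.
dQ/dI = −0.065.
η = (dQ/dI)·(I/Q) = -0.065 × (6976/673.560) = -0.67.

-0.67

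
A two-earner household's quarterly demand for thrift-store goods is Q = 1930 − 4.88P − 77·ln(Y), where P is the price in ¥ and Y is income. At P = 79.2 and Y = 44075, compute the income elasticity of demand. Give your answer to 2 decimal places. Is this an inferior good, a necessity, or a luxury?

At P = 79.2, Y = 44075: Q = 720.093.
Holding P constant, ∂Q/∂Y = -77/Y = -0.00174702.
η_Y = (∂Q/∂Y)·(Y/Q) = -0.00174702 × (44075/720.093) = -0.11.
Since η < 0, this is an inferior good.

-0.11 (inferior good)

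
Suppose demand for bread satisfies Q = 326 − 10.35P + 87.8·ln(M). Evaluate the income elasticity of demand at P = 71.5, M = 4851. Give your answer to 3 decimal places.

At P = 71.5, M = 4851: Q = 331.128.
Holding P constant, ∂Q/∂M = 87.8/M = 0.0180994.
η_M = (∂Q/∂M)·(M/Q) = 0.0180994 × (4851/331.128) = 0.265.

0.265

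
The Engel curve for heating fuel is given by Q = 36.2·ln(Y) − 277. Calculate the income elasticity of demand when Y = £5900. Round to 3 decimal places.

0.970

At Y = 5900: Q = 37.314.
dQ/dY = 36.2/Y = 0.00613559 at this income.
η = (dQ/dY)·(Y/Q) = 0.00613559 × (5900/37.314) = 0.970.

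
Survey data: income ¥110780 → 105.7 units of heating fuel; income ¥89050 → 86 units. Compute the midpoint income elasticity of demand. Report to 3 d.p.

ΔQ = 86 − 105.7 = -19.7; midpoint Q̄ = (105.7 + 86)/2 = 95.85.
ΔI = 89050 − 110780 = -21730; midpoint Ī = (110780 + 89050)/2 = 99915.
η = (ΔQ/Q̄) ÷ (ΔI/Ī) = (-19.7/95.85) ÷ (-21730/99915) = 0.945.

0.945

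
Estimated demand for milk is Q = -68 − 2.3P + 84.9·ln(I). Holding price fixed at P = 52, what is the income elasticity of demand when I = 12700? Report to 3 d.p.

At P = 52, I = 12700: Q = 614.650.
Holding P constant, ∂Q/∂I = 84.9/I = 0.00668504.
η_I = (∂Q/∂I)·(I/Q) = 0.00668504 × (12700/614.650) = 0.138.

0.138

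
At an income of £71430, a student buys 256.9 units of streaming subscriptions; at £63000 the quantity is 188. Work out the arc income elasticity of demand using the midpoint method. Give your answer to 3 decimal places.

ΔQ = 188 − 256.9 = -68.9; midpoint Q̄ = (256.9 + 188)/2 = 222.45.
ΔI = 63000 − 71430 = -8430; midpoint Ī = (71430 + 63000)/2 = 67215.
η = (ΔQ/Q̄) ÷ (ΔI/Ī) = (-68.9/222.45) ÷ (-8430/67215) = 2.470.

2.470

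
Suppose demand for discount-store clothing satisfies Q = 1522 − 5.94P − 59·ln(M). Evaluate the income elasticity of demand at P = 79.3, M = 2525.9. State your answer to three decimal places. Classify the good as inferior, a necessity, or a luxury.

-0.100 (inferior good)

At P = 79.3, M = 2525.9: Q = 588.731.
Holding P constant, ∂Q/∂M = -59/M = -0.023358.
η_M = (∂Q/∂M)·(M/Q) = -0.023358 × (2525.9/588.731) = -0.100.
Since η < 0, this is an inferior good.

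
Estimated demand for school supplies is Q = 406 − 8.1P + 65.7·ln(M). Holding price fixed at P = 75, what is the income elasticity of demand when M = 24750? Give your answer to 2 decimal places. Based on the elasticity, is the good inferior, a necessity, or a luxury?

At P = 75, M = 24750: Q = 463.159.
Holding P constant, ∂Q/∂M = 65.7/M = 0.00265455.
η_M = (∂Q/∂M)·(M/Q) = 0.00265455 × (24750/463.159) = 0.14.
Since 0 < η < 1, this is a necessity.

0.14 (necessity)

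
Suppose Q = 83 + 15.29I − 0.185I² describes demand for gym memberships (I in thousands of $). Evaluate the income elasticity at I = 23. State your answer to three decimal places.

0.463

At I = 23: Q = 336.8050.
dQ/dI = 15.29 − 0.37I = 6.78000.
η = (dQ/dI)·(I/Q) = 6.78000 × (23/336.8050) = 0.463.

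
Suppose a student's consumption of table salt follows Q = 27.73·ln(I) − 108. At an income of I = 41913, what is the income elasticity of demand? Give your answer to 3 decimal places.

0.148

At I = 41913: Q = 187.140.
dQ/dI = 27.73/I = 0.000661609 at this income.
η = (dQ/dI)·(I/Q) = 0.000661609 × (41913/187.140) = 0.148.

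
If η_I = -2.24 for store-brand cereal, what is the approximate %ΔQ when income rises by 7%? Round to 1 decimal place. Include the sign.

%ΔQ ≈ η × %ΔI = -2.24 × 7% = -15.7%.

-15.7%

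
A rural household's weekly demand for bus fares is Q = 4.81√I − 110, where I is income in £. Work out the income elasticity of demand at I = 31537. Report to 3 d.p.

At I = 31537: Q = 744.192.
dQ/dI = 4.81/(2√I) = 0.0135427 at this income.
η = (dQ/dI)·(I/Q) = 0.0135427 × (31537/744.192) = 0.574.

0.574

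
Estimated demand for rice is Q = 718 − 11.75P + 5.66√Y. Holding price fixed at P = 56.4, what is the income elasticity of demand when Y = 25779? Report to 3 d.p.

At P = 56.4, Y = 25779: Q = 964.061.
Holding P constant, ∂Q/∂Y = 5.66/(2√Y) = 0.017626.
η_Y = (∂Q/∂Y)·(Y/Q) = 0.017626 × (25779/964.061) = 0.471.

0.471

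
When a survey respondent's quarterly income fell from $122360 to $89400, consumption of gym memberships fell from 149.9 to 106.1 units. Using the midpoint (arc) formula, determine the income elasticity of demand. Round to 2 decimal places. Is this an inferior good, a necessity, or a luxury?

ΔQ = 106.1 − 149.9 = -43.8; midpoint Q̄ = (149.9 + 106.1)/2 = 128.
ΔI = 89400 − 122360 = -32960; midpoint Ī = (122360 + 89400)/2 = 105880.
η = (ΔQ/Q̄) ÷ (ΔI/Ī) = (-43.8/128) ÷ (-32960/105880) = 1.10.
η > 1 ⇒ luxury.

1.10 (luxury)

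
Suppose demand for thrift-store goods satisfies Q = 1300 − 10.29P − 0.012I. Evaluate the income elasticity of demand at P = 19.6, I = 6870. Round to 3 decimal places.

At P = 19.6, I = 6870: Q = 1015.876.
Holding P constant, ∂Q/∂I = −0.012.
η_I = (∂Q/∂I)·(I/Q) = -0.012 × (6870/1015.876) = -0.081.

-0.081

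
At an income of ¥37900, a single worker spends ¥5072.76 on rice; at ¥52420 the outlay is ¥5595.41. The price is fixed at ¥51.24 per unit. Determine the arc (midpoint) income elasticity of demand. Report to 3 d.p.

0.305

With a constant price, Q₁ = 5072.76/51.24 = 99.000 and Q₂ = 5595.41/51.24 = 109.200 (equivalently, work directly with expenditure since P cancels).
Midpoint %ΔQ = (5595.41 − 5072.76)/5334.09 = 0.09798; midpoint %ΔI = (52420 − 37900)/45160 = 0.32152.
η = 0.09798 / 0.32152 = 0.305.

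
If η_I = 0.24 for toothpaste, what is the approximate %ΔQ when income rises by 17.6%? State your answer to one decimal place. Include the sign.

%ΔQ ≈ η × %ΔI = 0.24 × 17.6% = 4.2%.

4.2%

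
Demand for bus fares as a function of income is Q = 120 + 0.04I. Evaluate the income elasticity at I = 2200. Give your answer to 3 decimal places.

0.423

At I = 2200: Q = 208.000.
dQ/dI = 0.04.
η = (dQ/dI)·(I/Q) = 0.04 × (2200/208.000) = 0.423.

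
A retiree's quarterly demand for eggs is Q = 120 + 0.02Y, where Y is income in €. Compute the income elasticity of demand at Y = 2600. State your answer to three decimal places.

0.302

At Y = 2600: Q = 172.000.
dQ/dY = 0.02.
η = (dQ/dY)·(Y/Q) = 0.02 × (2600/172.000) = 0.302.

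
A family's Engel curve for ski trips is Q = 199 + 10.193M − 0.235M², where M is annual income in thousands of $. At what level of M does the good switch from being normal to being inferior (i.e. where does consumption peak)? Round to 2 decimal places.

21.69

dQ/dM = 10.193 − 0.47M.
The good is inferior where dQ/dM < 0. Setting dQ/dM = 0 gives M = 10.193 / 0.47 = 21.69.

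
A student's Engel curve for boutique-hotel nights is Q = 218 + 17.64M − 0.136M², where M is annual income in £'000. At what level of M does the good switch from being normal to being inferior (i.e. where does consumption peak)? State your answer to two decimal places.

dQ/dM = 17.64 − 0.272M.
The good is inferior where dQ/dM < 0. Setting dQ/dM = 0 gives M = 17.64 / 0.272 = 64.85.

64.85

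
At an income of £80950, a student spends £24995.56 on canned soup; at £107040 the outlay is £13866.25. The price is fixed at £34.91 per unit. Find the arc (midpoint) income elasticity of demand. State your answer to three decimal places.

With a constant price, Q₁ = 24995.56/34.91 = 716.000 and Q₂ = 13866.25/34.91 = 397.200 (equivalently, work directly with expenditure since P cancels).
Midpoint %ΔQ = (13866.25 − 24995.56)/19430.91 = -0.57276; midpoint %ΔI = (107040 − 80950)/93995 = 0.27757.
η = -0.57276 / 0.27757 = -2.064.

-2.064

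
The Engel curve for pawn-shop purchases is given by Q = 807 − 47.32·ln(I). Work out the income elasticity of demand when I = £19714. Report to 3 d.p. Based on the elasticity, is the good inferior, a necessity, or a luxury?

-0.140 (inferior good)

At I = 19714: Q = 339.049.
dQ/dI = -47.32/I = -0.00240032 at this income.
η = (dQ/dI)·(I/Q) = -0.00240032 × (19714/339.049) = -0.140.
Since η < 0, the good is an inferior good.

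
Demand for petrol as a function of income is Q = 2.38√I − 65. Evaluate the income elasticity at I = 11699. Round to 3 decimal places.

0.669

At I = 11699: Q = 192.425.
dQ/dI = 2.38/(2√I) = 0.011002 at this income.
η = (dQ/dI)·(I/Q) = 0.011002 × (11699/192.425) = 0.669.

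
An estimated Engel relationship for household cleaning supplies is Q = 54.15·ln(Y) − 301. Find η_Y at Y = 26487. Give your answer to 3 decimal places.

0.216

At Y = 26487: Q = 250.486.
dQ/dY = 54.15/Y = 0.0020444 at this income.
η = (dQ/dY)·(Y/Q) = 0.0020444 × (26487/250.486) = 0.216.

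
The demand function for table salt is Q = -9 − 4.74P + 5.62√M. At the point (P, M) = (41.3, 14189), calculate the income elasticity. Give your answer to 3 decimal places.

At P = 41.3, M = 14189: Q = 464.679.
Holding P constant, ∂Q/∂M = 5.62/(2√M) = 0.0235901.
η_M = (∂Q/∂M)·(M/Q) = 0.0235901 × (14189/464.679) = 0.720.

0.720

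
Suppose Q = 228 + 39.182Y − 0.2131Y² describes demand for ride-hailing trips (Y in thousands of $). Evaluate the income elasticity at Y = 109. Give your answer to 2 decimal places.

-0.40

At Y = 109: Q = 1966.9969.
dQ/dY = 39.182 − 0.4262Y = -7.27380.
η = (dQ/dY)·(Y/Q) = -7.27380 × (109/1966.9969) = -0.40.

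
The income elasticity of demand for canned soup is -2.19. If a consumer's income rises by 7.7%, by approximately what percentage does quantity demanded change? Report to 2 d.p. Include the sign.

%ΔQ ≈ η × %ΔI = -2.19 × 7.7% = -16.86%.

-16.86%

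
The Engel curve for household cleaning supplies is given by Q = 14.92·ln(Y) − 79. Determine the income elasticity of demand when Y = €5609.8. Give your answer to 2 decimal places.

At Y = 5609.8: Q = 49.793.
dQ/dY = 14.92/Y = 0.00265963 at this income.
η = (dQ/dY)·(Y/Q) = 0.00265963 × (5609.8/49.793) = 0.30.

0.30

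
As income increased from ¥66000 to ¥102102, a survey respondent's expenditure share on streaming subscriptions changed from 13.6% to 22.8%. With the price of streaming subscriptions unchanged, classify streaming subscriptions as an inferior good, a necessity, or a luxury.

luxury

The budget share rises as income rises, so η > 1.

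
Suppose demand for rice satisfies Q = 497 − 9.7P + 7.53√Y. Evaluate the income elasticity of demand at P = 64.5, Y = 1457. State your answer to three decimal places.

0.905

At P = 64.5, Y = 1457: Q = 158.775.
Holding P constant, ∂Q/∂Y = 7.53/(2√Y) = 0.0986359.
η_Y = (∂Q/∂Y)·(Y/Q) = 0.0986359 × (1457/158.775) = 0.905.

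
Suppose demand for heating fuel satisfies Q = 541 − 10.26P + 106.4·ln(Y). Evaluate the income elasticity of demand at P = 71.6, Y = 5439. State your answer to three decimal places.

At P = 71.6, Y = 5439: Q = 721.568.
Holding P constant, ∂Q/∂Y = 106.4/Y = 0.0195624.
η_Y = (∂Q/∂Y)·(Y/Q) = 0.0195624 × (5439/721.568) = 0.147.

0.147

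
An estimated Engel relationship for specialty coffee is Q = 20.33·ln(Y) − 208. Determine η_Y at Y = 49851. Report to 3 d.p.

At Y = 49851: Q = 11.905.
dQ/dY = 20.33/Y = 0.000407815 at this income.
η = (dQ/dY)·(Y/Q) = 0.000407815 × (49851/11.905) = 1.708.

1.708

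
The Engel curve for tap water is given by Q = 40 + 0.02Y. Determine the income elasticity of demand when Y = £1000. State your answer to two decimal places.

0.33

At Y = 1000: Q = 60.000.
dQ/dY = 0.02.
η = (dQ/dY)·(Y/Q) = 0.02 × (1000/60.000) = 0.33.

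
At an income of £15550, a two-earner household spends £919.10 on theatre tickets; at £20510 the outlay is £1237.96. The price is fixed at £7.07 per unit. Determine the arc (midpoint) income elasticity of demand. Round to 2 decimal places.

With a constant price, Q₁ = 919.10/7.07 = 130.000 and Q₂ = 1237.96/7.07 = 175.100 (equivalently, work directly with expenditure since P cancels).
Midpoint %ΔQ = (1237.96 − 919.10)/1078.53 = 0.29564; midpoint %ΔI = (20510 − 15550)/18030 = 0.27510.
η = 0.29564 / 0.27510 = 1.07.

1.07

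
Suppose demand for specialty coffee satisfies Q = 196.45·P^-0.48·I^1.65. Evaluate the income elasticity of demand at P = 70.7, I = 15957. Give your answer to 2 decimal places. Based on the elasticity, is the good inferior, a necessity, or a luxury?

For a multiplicative demand Q = A·P^α·I^β, the income elasticity is β everywhere.
Here β = 1.65, so η = 1.65.
Since η > 1, this is a luxury.

1.65 (luxury)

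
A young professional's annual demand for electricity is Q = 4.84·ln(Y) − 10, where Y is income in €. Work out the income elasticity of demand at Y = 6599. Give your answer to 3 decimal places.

At Y = 6599: Q = 32.566.
dQ/dY = 4.84/Y = 0.000733444 at this income.
η = (dQ/dY)·(Y/Q) = 0.000733444 × (6599/32.566) = 0.149.

0.149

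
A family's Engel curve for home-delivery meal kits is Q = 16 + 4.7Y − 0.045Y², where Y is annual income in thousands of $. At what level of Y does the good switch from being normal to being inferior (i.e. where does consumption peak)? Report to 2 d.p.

dQ/dY = 4.7 − 0.09Y.
The good is inferior where dQ/dY < 0. Setting dQ/dY = 0 gives Y = 4.7 / 0.09 = 52.22.

52.22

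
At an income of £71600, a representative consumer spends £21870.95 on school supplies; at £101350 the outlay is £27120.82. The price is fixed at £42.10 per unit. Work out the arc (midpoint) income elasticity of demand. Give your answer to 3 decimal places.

With a constant price, Q₁ = 21870.95/42.10 = 519.500 and Q₂ = 27120.82/42.10 = 644.200 (equivalently, work directly with expenditure since P cancels).
Midpoint %ΔQ = (27120.82 − 21870.95)/24495.89 = 0.21432; midpoint %ΔI = (101350 − 71600)/86475 = 0.34403.
η = 0.21432 / 0.34403 = 0.623.

0.623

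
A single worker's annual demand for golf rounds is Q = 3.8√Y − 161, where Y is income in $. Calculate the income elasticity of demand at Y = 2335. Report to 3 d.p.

4.058

At Y = 2335: Q = 22.623.
dQ/dY = 3.8/(2√Y) = 0.0393197 at this income.
η = (dQ/dY)·(Y/Q) = 0.0393197 × (2335/22.623) = 4.058.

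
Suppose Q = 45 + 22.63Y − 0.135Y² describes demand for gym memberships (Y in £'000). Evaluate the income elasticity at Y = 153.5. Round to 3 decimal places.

-8.550

At Y = 153.5: Q = 337.8013.
dQ/dY = 22.63 − 0.27Y = -18.81500.
η = (dQ/dY)·(Y/Q) = -18.81500 × (153.5/337.8013) = -8.550.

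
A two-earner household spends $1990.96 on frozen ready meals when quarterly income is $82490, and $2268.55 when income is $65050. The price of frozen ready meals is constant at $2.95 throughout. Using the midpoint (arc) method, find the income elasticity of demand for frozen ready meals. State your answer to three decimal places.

-0.551

With a constant price, Q₁ = 1990.96/2.95 = 674.902 and Q₂ = 2268.55/2.95 = 769.000 (equivalently, work directly with expenditure since P cancels).
Midpoint %ΔQ = (2268.55 − 1990.96)/2129.76 = 0.13034; midpoint %ΔI = (65050 − 82490)/73770 = -0.23641.
η = 0.13034 / -0.23641 = -0.551.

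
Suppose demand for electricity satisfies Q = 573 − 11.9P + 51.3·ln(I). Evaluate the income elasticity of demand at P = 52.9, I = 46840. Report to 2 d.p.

0.10

At P = 52.9, I = 46840: Q = 495.195.
Holding P constant, ∂Q/∂I = 51.3/I = 0.00109522.
η_I = (∂Q/∂I)·(I/Q) = 0.00109522 × (46840/495.195) = 0.10.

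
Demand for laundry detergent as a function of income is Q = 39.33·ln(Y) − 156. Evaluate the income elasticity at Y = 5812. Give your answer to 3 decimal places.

At Y = 5812: Q = 184.900.
dQ/dY = 39.33/Y = 0.00676703 at this income.
η = (dQ/dY)·(Y/Q) = 0.00676703 × (5812/184.900) = 0.213.

0.213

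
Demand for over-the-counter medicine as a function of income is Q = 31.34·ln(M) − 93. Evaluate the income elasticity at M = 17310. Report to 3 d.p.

0.147

At M = 17310: Q = 212.848.
dQ/dM = 31.34/M = 0.00181051 at this income.
η = (dQ/dM)·(M/Q) = 0.00181051 × (17310/212.848) = 0.147.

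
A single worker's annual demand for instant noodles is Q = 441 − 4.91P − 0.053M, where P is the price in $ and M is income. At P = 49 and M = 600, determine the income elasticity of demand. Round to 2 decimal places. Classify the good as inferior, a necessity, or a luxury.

-0.19 (inferior good)

At P = 49, M = 600: Q = 168.610.
Holding P constant, ∂Q/∂M = −0.053.
η_M = (∂Q/∂M)·(M/Q) = -0.053 × (600/168.610) = -0.19.
Since η < 0, this is an inferior good.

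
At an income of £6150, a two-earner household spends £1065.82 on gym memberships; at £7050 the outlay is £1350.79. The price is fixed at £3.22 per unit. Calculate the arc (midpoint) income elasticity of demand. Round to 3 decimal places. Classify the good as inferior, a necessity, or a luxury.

1.730 (luxury)

With a constant price, Q₁ = 1065.82/3.22 = 331.000 and Q₂ = 1350.79/3.22 = 419.500 (equivalently, work directly with expenditure since P cancels).
Midpoint %ΔQ = (1350.79 − 1065.82)/1208.30 = 0.23584; midpoint %ΔI = (7050 − 6150)/6600 = 0.13636.
η = 0.23584 / 0.13636 = 1.730.
η > 1 ⇒ luxury.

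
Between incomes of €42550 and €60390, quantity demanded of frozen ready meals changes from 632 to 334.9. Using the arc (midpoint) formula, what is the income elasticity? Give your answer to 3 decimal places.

ΔQ = 334.9 − 632 = -297.1; midpoint Q̄ = (632 + 334.9)/2 = 483.45.
ΔI = 60390 − 42550 = 17840; midpoint Ī = (42550 + 60390)/2 = 51470.
η = (ΔQ/Q̄) ÷ (ΔI/Ī) = (-297.1/483.45) ÷ (17840/51470) = -1.773.

-1.773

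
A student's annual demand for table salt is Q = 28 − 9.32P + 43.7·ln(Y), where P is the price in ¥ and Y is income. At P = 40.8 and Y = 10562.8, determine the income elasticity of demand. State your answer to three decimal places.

0.830

At P = 40.8, Y = 10562.8: Q = 52.629.
Holding P constant, ∂Q/∂Y = 43.7/Y = 0.00413716.
η_Y = (∂Q/∂Y)·(Y/Q) = 0.00413716 × (10562.8/52.629) = 0.830.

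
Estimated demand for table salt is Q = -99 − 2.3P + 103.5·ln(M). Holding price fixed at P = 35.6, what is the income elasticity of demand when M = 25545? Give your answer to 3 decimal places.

At P = 35.6, M = 25545: Q = 869.458.
Holding P constant, ∂Q/∂M = 103.5/M = 0.00405167.
η_M = (∂Q/∂M)·(M/Q) = 0.00405167 × (25545/869.458) = 0.119.

0.119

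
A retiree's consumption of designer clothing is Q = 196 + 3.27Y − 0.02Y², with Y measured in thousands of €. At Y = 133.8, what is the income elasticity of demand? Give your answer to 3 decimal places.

-1.011

At Y = 133.8: Q = 275.4772.
dQ/dY = 3.27 − 0.04Y = -2.08200.
η = (dQ/dY)·(Y/Q) = -2.08200 × (133.8/275.4772) = -1.011.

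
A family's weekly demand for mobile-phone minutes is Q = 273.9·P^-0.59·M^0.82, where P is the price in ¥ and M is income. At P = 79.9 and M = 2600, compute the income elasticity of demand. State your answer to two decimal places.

For a multiplicative demand Q = A·P^α·M^β, the income elasticity is β everywhere.
Here β = 0.82, so η = 0.82.

0.82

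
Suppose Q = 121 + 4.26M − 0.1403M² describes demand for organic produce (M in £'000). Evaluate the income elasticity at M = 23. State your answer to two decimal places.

At M = 23: Q = 144.7613.
dQ/dM = 4.26 − 0.2806M = -2.19380.
η = (dQ/dM)·(M/Q) = -2.19380 × (23/144.7613) = -0.35.

-0.35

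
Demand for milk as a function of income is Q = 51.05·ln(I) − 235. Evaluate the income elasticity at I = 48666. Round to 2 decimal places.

At I = 48666: Q = 315.969.
dQ/dI = 51.05/I = 0.00104899 at this income.
η = (dQ/dI)·(I/Q) = 0.00104899 × (48666/315.969) = 0.16.

0.16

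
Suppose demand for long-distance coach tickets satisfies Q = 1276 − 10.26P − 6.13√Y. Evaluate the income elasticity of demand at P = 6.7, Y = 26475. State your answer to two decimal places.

At P = 6.7, Y = 26475: Q = 209.837.
Holding P constant, ∂Q/∂Y = -6.13/(2√Y) = -0.018837.
η_Y = (∂Q/∂Y)·(Y/Q) = -0.018837 × (26475/209.837) = -2.38.

-2.38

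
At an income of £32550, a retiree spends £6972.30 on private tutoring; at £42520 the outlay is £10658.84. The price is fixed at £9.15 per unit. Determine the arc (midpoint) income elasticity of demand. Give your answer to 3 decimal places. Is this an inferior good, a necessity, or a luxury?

1.574 (luxury)

With a constant price, Q₁ = 6972.30/9.15 = 762.000 and Q₂ = 10658.84/9.15 = 1164.901 (equivalently, work directly with expenditure since P cancels).
Midpoint %ΔQ = (10658.84 − 6972.30)/8815.57 = 0.41819; midpoint %ΔI = (42520 − 32550)/37535 = 0.26562.
η = 0.41819 / 0.26562 = 1.574.
η > 1 ⇒ luxury.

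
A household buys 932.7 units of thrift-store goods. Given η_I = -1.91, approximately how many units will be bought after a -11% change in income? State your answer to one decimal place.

1128.7

%ΔQ ≈ η × %ΔI = -1.91 × (-11%) = 21.01%.
New Q ≈ 932.7 × (1 + 0.2101) = 1128.7.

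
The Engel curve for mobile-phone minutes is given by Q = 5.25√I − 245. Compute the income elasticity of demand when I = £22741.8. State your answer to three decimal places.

At I = 22741.8: Q = 546.720.
dQ/dI = 5.25/(2√I) = 0.0174067 at this income.
η = (dQ/dI)·(I/Q) = 0.0174067 × (22741.8/546.720) = 0.724.

0.724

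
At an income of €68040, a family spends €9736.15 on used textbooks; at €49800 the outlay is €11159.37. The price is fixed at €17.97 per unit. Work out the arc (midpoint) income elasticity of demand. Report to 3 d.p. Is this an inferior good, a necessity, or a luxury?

-0.440 (inferior good)

With a constant price, Q₁ = 9736.15/17.97 = 541.800 and Q₂ = 11159.37/17.97 = 621.000 (equivalently, work directly with expenditure since P cancels).
Midpoint %ΔQ = (11159.37 − 9736.15)/10447.76 = 0.13622; midpoint %ΔI = (49800 − 68040)/58920 = -0.30957.
η = 0.13622 / -0.30957 = -0.440.
η < 0 ⇒ inferior good.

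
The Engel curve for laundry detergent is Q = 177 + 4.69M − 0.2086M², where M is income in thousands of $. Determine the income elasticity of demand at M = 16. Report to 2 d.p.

At M = 16: Q = 198.6384.
dQ/dM = 4.69 − 0.4172M = -1.98520.
η = (dQ/dM)·(M/Q) = -1.98520 × (16/198.6384) = -0.16.

-0.16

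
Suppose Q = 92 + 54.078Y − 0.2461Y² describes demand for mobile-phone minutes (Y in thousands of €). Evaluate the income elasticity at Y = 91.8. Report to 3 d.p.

At Y = 91.8: Q = 2982.4166.
dQ/dY = 54.078 − 0.4922Y = 8.89404.
η = (dQ/dY)·(Y/Q) = 8.89404 × (91.8/2982.4166) = 0.274.

0.274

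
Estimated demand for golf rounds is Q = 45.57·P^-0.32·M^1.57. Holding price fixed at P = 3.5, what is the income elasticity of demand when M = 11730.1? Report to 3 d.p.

1.570

For a multiplicative demand Q = A·P^α·M^β, the income elasticity is β everywhere.
Here β = 1.57, so η = 1.570.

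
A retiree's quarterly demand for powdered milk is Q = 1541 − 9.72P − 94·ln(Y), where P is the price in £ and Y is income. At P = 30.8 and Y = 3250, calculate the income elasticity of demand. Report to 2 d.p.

At P = 30.8, Y = 3250: Q = 481.501.
Holding P constant, ∂Q/∂Y = -94/Y = -0.0289231.
η_Y = (∂Q/∂Y)·(Y/Q) = -0.0289231 × (3250/481.501) = -0.20.

-0.20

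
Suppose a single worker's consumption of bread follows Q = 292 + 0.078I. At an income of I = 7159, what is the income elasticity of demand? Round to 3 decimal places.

At I = 7159: Q = 850.402.
dQ/dI = 0.078.
η = (dQ/dI)·(I/Q) = 0.078 × (7159/850.402) = 0.657.

0.657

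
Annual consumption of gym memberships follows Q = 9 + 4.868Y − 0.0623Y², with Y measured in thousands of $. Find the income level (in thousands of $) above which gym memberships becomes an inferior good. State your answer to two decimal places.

dQ/dY = 4.868 − 0.1246Y.
The good is inferior where dQ/dY < 0. Setting dQ/dY = 0 gives Y = 4.868 / 0.1246 = 39.07.

39.07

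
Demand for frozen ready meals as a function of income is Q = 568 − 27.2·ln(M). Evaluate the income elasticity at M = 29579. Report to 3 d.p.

At M = 29579: Q = 287.981.
dQ/dM = -27.2/M = -0.000919571 at this income.
η = (dQ/dM)·(M/Q) = -0.000919571 × (29579/287.981) = -0.094.

-0.094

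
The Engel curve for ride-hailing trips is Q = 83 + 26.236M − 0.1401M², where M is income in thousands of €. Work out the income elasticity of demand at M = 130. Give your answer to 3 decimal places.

At M = 130: Q = 1125.9900.
dQ/dM = 26.236 − 0.2802M = -10.19000.
η = (dQ/dM)·(M/Q) = -10.19000 × (130/1125.9900) = -1.176.

-1.176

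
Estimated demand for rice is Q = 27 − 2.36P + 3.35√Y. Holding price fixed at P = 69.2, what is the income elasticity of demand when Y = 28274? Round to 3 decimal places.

0.660

At P = 69.2, Y = 28274: Q = 426.986.
Holding P constant, ∂Q/∂Y = 3.35/(2√Y) = 0.00996142.
η_Y = (∂Q/∂Y)·(Y/Q) = 0.00996142 × (28274/426.986) = 0.660.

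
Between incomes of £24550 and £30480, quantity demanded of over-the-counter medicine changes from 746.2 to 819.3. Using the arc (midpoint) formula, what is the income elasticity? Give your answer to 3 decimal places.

0.433

ΔQ = 819.3 − 746.2 = 73.1; midpoint Q̄ = (746.2 + 819.3)/2 = 782.75.
ΔI = 30480 − 24550 = 5930; midpoint Ī = (24550 + 30480)/2 = 27515.
η = (ΔQ/Q̄) ÷ (ΔI/Ī) = (73.1/782.75) ÷ (5930/27515) = 0.433.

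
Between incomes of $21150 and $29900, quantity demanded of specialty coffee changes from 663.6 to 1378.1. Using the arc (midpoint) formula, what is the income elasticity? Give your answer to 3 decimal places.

2.042

ΔQ = 1378.1 − 663.6 = 714.5; midpoint Q̄ = (663.6 + 1378.1)/2 = 1020.85.
ΔI = 29900 − 21150 = 8750; midpoint Ī = (21150 + 29900)/2 = 25525.
η = (ΔQ/Q̄) ÷ (ΔI/Ī) = (714.5/1020.85) ÷ (8750/25525) = 2.042.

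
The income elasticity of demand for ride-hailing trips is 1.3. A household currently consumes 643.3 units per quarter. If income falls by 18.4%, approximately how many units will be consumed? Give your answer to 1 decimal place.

%ΔQ ≈ η × %ΔI = 1.3 × (-18.4%) = -23.92%.
New Q ≈ 643.3 × (1 − 0.2392) = 489.4.

489.4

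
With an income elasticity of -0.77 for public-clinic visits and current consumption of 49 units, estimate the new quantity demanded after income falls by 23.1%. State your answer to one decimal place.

57.7

%ΔQ ≈ η × %ΔI = -0.77 × (-23.1%) = 17.787%.
New Q ≈ 49 × (1 + 0.17787) = 57.7.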